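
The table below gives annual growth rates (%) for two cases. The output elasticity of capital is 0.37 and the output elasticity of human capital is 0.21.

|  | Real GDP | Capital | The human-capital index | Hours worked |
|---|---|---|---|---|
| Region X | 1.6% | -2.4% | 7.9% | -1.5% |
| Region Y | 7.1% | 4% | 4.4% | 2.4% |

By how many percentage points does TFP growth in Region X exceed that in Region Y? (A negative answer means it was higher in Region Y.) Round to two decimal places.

Labor's share = 1 − 0.37 − 0.21 = 0.42.
Region X: TFP = 1.6 + 0.888 − 1.659 + 0.63 = 1.459%.
Region Y: TFP = 7.1 − 1.48 − 0.924 − 1.008 = 3.688%.
Difference = 1.459 − (3.688) = -2.229 pp.

-2.23 percentage points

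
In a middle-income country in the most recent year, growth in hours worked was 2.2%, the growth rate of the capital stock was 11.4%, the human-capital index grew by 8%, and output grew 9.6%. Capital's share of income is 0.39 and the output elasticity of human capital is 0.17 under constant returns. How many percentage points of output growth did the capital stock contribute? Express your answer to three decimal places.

4.446 percentage points

Contribution = share × growth = 0.39 × 11.4 = 4.446 pp.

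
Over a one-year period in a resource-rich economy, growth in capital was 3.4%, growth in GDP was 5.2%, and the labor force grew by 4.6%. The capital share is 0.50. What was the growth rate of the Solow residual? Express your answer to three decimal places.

1.200%

Labor's share = 1 − 0.5 = 0.5.
Capital: 0.5 × 3.4 = 1.7 pp.
The labor force: 0.5 × 4.6 = 2.3 pp.
TFP growth = 5.2 − 4 = 1.2%.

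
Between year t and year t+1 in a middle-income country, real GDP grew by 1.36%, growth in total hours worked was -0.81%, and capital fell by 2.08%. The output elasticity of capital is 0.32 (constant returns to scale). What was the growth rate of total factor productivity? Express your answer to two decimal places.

2.58%

Labor's share = 1 − 0.32 = 0.68.
Capital: 0.32 × (-2.08) = -0.6656 pp.
Total hours worked: 0.68 × (-0.81) = -0.5508 pp.
TFP growth = 1.36 + 1.2164 = 2.5764%.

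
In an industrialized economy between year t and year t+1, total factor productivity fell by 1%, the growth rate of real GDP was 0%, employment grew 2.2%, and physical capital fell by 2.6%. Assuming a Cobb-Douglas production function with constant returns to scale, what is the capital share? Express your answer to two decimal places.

gY = gA + α·gK + (1−α)·gL, so gY − gA − gL = α(gK − gL).
0 + 1 − 2.2 = α × (-2.6 − 2.2).
-1.2 = -4.8 α, so α = 0.25.

α = 0.25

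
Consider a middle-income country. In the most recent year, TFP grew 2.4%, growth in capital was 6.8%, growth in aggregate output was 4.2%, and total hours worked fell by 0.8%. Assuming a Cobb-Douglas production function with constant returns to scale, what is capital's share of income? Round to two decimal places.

gY = gA + α·gK + (1−α)·gL, so gY − gA − gL = α(gK − gL).
4.2 − 2.4 + 0.8 = α × (6.8 − (-0.8)).
2.6 = 7.6 α, so α = 0.3421.

0.34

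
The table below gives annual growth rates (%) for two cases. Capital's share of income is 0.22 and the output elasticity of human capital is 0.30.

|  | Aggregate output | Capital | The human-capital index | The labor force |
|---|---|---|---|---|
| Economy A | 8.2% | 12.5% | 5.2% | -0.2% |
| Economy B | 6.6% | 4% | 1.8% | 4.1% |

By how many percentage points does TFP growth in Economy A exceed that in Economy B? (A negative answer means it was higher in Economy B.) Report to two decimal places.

0.77 percentage points

Labor's share = 1 − 0.22 − 0.3 = 0.48.
Economy A: TFP = 8.2 − 2.75 − 1.56 + 0.096 = 3.986%.
Economy B: TFP = 6.6 − 0.88 − 0.54 − 1.968 = 3.212%.
Difference = 3.986 − (3.212) = 0.774 pp.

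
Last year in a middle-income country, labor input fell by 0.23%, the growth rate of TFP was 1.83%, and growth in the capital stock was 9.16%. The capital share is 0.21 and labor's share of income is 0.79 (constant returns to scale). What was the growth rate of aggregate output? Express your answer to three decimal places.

3.572%

Labor's share = 1 − 0.21 = 0.79.
The capital stock: 0.21 × 9.16 = 1.9236 pp.
Labor input: 0.79 × (-0.23) = -0.1817 pp.
Output growth = 1.83 + 1.7419 = 3.5719%.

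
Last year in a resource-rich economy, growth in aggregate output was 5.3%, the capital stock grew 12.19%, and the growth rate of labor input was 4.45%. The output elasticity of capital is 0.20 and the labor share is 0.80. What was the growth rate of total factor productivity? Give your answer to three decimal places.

Labor's share = 1 − 0.2 = 0.8.
The capital stock: 0.2 × 12.19 = 2.438 pp.
Labor input: 0.8 × 4.45 = 3.56 pp.
TFP growth = 5.3 − 5.998 = -0.698%.

-0.698%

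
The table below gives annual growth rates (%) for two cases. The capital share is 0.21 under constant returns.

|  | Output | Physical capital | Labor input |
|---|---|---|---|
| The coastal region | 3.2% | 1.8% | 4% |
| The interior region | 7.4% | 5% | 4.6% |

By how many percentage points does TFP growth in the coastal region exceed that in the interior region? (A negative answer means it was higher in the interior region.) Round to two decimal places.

-3.05 percentage points

Labor's share = 1 − 0.21 = 0.79.
The coastal region: TFP = 3.2 − 0.378 − 3.16 = -0.338%.
The interior region: TFP = 7.4 − 1.05 − 3.634 = 2.716%.
Difference = -0.338 − (2.716) = -3.054 pp.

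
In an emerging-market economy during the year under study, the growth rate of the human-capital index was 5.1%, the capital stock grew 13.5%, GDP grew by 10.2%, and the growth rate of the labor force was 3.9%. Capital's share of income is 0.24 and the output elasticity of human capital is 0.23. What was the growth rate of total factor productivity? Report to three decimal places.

3.720%

Labor's share = 1 − 0.24 − 0.23 = 0.53.
The capital stock: 0.24 × 13.5 = 3.24 pp.
The human-capital index: 0.23 × 5.1 = 1.173 pp.
The labor force: 0.53 × 3.9 = 2.067 pp.
TFP growth = 10.2 − 6.48 = 3.72%.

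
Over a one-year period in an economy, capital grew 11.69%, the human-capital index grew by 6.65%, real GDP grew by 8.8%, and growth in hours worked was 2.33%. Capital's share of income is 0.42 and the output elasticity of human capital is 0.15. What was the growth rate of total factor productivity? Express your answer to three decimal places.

Total factor productivity grew 1.891%.

Labor's share = 1 − 0.42 − 0.15 = 0.43.
Capital: 0.42 × 11.69 = 4.9098 pp.
The human-capital index: 0.15 × 6.65 = 0.9975 pp.
Hours worked: 0.43 × 2.33 = 1.0019 pp.
TFP growth = 8.8 − 6.9092 = 1.8908%.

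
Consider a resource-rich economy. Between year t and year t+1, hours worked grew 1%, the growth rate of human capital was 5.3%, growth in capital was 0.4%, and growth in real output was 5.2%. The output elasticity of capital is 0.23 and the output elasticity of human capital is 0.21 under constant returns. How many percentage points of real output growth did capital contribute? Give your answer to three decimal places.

0.092

Contribution = share × growth = 0.23 × 0.4 = 0.092 pp.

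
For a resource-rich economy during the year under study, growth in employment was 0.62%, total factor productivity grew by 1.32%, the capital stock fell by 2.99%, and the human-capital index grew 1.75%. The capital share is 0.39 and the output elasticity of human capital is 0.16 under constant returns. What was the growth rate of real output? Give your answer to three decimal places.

0.713%

Labor's share = 1 − 0.39 − 0.16 = 0.45.
The capital stock: 0.39 × (-2.99) = -1.1661 pp.
The human-capital index: 0.16 × 1.75 = 0.28 pp.
Employment: 0.45 × 0.62 = 0.279 pp.
Output growth = 1.32 + (-0.6071) = 0.7129%.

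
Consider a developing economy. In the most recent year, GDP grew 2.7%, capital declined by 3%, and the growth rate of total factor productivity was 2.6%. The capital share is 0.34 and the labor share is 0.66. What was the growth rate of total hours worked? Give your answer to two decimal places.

1.70%

Labor's share = 1 − 0.34 = 0.66.
gY = gA + 0.34×(-3) + 0.66×g.
0.66×g = 2.7 − 2.6 + 1.02 = 1.12.
g = 1.12 / 0.66 = 1.697%.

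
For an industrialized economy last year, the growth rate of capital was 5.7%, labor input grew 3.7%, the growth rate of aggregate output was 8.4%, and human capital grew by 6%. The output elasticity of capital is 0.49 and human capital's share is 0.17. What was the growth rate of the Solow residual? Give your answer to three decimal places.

The Solow residual growth was 3.329%.

Labor's share = 1 − 0.49 − 0.17 = 0.34.
Capital: 0.49 × 5.7 = 2.793 pp.
Human capital: 0.17 × 6 = 1.02 pp.
Labor input: 0.34 × 3.7 = 1.258 pp.
TFP growth = 8.4 − 5.071 = 3.329%.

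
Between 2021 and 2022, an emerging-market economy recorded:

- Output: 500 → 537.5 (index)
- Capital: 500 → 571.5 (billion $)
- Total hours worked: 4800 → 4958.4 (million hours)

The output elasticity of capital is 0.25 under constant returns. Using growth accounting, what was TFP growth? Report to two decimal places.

1.45%

Output growth = (537.5 − 500) / 500 = 7.5%.
Capital growth = (571.5 − 500) / 500 = 14.3%.
Total hours worked growth = (4958.4 − 4800) / 4800 = 3.3%.
Labor's share = 1 − 0.25 = 0.75.
Capital: 0.25 × 14.3 = 3.575 pp.
Total hours worked: 0.75 × 3.3 = 2.475 pp.
TFP growth = 7.5 − 6.05 = 1.45%.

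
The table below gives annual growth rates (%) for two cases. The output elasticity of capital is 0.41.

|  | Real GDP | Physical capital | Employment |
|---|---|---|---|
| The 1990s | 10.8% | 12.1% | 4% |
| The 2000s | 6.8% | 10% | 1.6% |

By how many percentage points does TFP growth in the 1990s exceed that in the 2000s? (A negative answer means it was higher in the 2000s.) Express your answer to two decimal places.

1.72 percentage points

Labor's share = 1 − 0.41 = 0.59.
The 1990s: TFP = 10.8 − 4.961 − 2.36 = 3.479%.
The 2000s: TFP = 6.8 − 4.1 − 0.944 = 1.756%.
Difference = 3.479 − (1.756) = 1.723 pp.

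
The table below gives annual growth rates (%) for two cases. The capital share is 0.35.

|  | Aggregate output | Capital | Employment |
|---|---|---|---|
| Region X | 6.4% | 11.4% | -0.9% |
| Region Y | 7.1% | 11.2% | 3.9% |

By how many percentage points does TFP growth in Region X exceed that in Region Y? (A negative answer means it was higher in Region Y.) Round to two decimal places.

2.35 percentage points

Labor's share = 1 − 0.35 = 0.65.
Region X: TFP = 6.4 − 3.99 + 0.585 = 2.995%.
Region Y: TFP = 7.1 − 3.92 − 2.535 = 0.645%.
Difference = 2.995 − (0.645) = 2.35 pp.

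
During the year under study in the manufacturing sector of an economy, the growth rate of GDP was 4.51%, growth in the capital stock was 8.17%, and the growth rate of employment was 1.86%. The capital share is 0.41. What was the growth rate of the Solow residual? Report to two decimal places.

0.06%

Labor's share = 1 − 0.41 = 0.59.
The capital stock: 0.41 × 8.17 = 3.3497 pp.
Employment: 0.59 × 1.86 = 1.0974 pp.
TFP growth = 4.51 − 4.4471 = 0.0629%.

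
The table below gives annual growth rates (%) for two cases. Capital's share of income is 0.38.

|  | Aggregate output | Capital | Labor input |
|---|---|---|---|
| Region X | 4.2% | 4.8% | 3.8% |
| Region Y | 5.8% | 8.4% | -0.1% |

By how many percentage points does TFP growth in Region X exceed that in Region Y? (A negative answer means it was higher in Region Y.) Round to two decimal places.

-2.65 percentage points

Labor's share = 1 − 0.38 = 0.62.
Region X: TFP = 4.2 − 1.824 − 2.356 = 0.02%.
Region Y: TFP = 5.8 − 3.192 + 0.062 = 2.67%.
Difference = 0.02 − (2.67) = -2.65 pp.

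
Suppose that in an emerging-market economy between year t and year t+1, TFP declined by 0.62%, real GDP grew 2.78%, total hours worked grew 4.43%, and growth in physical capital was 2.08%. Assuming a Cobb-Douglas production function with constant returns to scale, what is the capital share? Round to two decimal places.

gY = gA + α·gK + (1−α)·gL, so gY − gA − gL = α(gK − gL).
2.78 + 0.62 − 4.43 = α × (2.08 − 4.43).
-1.03 = -2.35 α, so α = 0.4383.

0.44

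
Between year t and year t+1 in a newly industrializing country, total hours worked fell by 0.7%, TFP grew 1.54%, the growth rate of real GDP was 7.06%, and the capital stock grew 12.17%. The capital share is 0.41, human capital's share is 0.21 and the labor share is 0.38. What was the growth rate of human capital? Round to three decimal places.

Human capital growth was 3.792%.

Labor's share = 1 − 0.41 − 0.21 = 0.38.
gY = gA + 0.41×12.17 + 0.38×(-0.7) + 0.21×g.
0.21×g = 7.06 − 1.54 − 4.7237 = 0.7963.
g = 0.7963 / 0.21 = 3.7919%.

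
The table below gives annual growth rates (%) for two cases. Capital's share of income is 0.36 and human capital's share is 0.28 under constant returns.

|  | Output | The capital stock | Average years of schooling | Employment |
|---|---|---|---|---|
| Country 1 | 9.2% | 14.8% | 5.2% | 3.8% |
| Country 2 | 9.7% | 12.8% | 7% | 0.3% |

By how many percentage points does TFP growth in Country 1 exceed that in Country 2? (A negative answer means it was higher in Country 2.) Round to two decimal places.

Labor's share = 1 − 0.36 − 0.28 = 0.36.
Country 1: TFP = 9.2 − 5.328 − 1.456 − 1.368 = 1.048%.
Country 2: TFP = 9.7 − 4.608 − 1.96 − 0.108 = 3.024%.
Difference = 1.048 − (3.024) = -1.976 pp.

-1.98 percentage points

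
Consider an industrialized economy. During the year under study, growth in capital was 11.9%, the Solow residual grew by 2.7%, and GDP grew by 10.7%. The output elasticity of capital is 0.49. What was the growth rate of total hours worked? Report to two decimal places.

Labor's share = 1 − 0.49 = 0.51.
gY = gA + 0.49×11.9 + 0.51×g.
0.51×g = 10.7 − 2.7 − 5.831 = 2.169.
g = 2.169 / 0.51 = 4.2529%.

4.25%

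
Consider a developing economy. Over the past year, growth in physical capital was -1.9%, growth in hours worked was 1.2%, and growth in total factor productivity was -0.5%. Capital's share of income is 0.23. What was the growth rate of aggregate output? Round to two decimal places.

Labor's share = 1 − 0.23 = 0.77.
Physical capital: 0.23 × (-1.9) = -0.437 pp.
Hours worked: 0.77 × 1.2 = 0.924 pp.
Output growth = -0.5 + 0.487 = -0.013%.

-0.01%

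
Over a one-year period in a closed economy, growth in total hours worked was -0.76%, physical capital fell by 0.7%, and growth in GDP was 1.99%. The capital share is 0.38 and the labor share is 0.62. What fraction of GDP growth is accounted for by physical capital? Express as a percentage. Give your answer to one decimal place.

Physical capital accounted for -13.4% of growth.

Physical capital contributed 0.38 × (-0.7) = -0.266 pp.
Share of growth = -0.266 / 1.99 × 100 = -13.367%.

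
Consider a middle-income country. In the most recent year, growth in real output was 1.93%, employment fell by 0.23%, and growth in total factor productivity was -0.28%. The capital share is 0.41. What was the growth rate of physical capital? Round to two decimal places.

Labor's share = 1 − 0.41 = 0.59.
gY = gA + 0.59×(-0.23) + 0.41×g.
0.41×g = 1.93 + 0.28 + 0.1357 = 2.3457.
g = 2.3457 / 0.41 = 5.7212%.

5.72%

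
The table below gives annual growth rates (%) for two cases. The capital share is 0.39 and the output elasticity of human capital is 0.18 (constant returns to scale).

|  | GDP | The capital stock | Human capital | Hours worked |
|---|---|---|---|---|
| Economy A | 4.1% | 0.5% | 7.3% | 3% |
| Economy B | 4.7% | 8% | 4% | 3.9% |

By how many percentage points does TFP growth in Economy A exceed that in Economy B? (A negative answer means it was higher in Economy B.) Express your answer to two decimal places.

Labor's share = 1 − 0.39 − 0.18 = 0.43.
Economy A: TFP = 4.1 − 0.195 − 1.314 − 1.29 = 1.301%.
Economy B: TFP = 4.7 − 3.12 − 0.72 − 1.677 = -0.817%.
Difference = 1.301 − (-0.817) = 2.118 pp.

2.12 percentage points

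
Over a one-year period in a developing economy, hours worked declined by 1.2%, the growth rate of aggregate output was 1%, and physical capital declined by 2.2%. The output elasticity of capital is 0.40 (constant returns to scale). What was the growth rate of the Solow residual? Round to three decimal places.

Labor's share = 1 − 0.4 = 0.6.
Physical capital: 0.4 × (-2.2) = -0.88 pp.
Hours worked: 0.6 × (-1.2) = -0.72 pp.
TFP growth = 1 + 1.6 = 2.6%.

The Solow residual grew 2.600%.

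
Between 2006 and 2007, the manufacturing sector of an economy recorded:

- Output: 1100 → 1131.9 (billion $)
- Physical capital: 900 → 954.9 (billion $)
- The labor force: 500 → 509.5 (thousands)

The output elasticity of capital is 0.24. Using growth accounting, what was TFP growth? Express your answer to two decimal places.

-0.01%

Output growth = (1131.9 − 1100) / 1100 = 2.9%.
Physical capital growth = (954.9 − 900) / 900 = 6.1%.
The labor force growth = (509.5 − 500) / 500 = 1.9%.
Labor's share = 1 − 0.24 = 0.76.
Physical capital: 0.24 × 6.1 = 1.464 pp.
The labor force: 0.76 × 1.9 = 1.444 pp.
TFP growth = 2.9 − 2.908 = -0.008%.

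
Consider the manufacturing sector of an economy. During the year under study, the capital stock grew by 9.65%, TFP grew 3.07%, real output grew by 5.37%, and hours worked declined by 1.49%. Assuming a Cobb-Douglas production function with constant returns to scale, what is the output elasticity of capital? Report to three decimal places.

gY = gA + α·gK + (1−α)·gL, so gY − gA − gL = α(gK − gL).
5.37 − 3.07 + 1.49 = α × (9.65 − (-1.49)).
3.79 = 11.14 α, so α = 0.34022.

α = 0.340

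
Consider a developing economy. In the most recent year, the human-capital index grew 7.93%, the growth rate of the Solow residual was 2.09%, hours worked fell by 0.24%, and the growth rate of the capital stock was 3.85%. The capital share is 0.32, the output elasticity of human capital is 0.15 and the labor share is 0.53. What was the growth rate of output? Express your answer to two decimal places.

4.38%

Labor's share = 1 − 0.32 − 0.15 = 0.53.
The capital stock: 0.32 × 3.85 = 1.232 pp.
The human-capital index: 0.15 × 7.93 = 1.1895 pp.
Hours worked: 0.53 × (-0.24) = -0.1272 pp.
Output growth = 2.09 + 2.2943 = 4.3843%.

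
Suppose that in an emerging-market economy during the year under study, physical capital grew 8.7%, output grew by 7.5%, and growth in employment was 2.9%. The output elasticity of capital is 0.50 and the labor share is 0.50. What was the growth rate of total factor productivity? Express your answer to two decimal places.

Labor's share = 1 − 0.5 = 0.5.
Physical capital: 0.5 × 8.7 = 4.35 pp.
Employment: 0.5 × 2.9 = 1.45 pp.
TFP growth = 7.5 − 5.8 = 1.7%.

1.70%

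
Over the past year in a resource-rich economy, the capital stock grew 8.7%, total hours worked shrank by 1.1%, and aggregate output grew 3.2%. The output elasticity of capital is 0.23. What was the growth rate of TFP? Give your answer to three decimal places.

2.046%

Labor's share = 1 − 0.23 = 0.77.
The capital stock: 0.23 × 8.7 = 2.001 pp.
Total hours worked: 0.77 × (-1.1) = -0.847 pp.
TFP growth = 3.2 − 1.154 = 2.046%.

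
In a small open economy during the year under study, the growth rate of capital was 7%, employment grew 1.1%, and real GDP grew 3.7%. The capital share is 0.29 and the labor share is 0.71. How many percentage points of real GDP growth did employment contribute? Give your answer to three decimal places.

0.781 pp

Labor's share = 1 − 0.29 = 0.71.
Contribution = share × growth = 0.71 × 1.1 = 0.781 pp.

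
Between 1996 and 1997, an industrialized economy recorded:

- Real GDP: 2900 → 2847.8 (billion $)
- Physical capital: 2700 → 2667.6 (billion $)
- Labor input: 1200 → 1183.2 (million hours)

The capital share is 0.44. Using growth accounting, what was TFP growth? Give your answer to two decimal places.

Real GDP growth = (2847.8 − 2900) / 2900 = -1.8%.
Physical capital growth = (2667.6 − 2700) / 2700 = -1.2%.
Labor input growth = (1183.2 − 1200) / 1200 = -1.4%.
Labor's share = 1 − 0.44 = 0.56.
Physical capital: 0.44 × (-1.2) = -0.528 pp.
Labor input: 0.56 × (-1.4) = -0.784 pp.
TFP growth = -1.8 + 1.312 = -0.488%.

-0.49%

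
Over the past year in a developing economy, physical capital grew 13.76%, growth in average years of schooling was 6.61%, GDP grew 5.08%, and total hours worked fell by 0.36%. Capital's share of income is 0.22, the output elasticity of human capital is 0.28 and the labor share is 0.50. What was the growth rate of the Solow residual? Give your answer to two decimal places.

Labor's share = 1 − 0.22 − 0.28 = 0.5.
Physical capital: 0.22 × 13.76 = 3.0272 pp.
Average years of schooling: 0.28 × 6.61 = 1.8508 pp.
Total hours worked: 0.5 × (-0.36) = -0.18 pp.
TFP growth = 5.08 − 4.698 = 0.382%.

The Solow residual grew 0.38%.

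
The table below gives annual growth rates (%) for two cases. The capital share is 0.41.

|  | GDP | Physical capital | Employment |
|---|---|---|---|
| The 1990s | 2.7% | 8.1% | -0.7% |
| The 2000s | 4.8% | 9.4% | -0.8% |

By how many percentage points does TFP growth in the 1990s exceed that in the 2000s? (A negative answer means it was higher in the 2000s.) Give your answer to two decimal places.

Labor's share = 1 − 0.41 = 0.59.
The 1990s: TFP = 2.7 − 3.321 + 0.413 = -0.208%.
The 2000s: TFP = 4.8 − 3.854 + 0.472 = 1.418%.
Difference = -0.208 − (1.418) = -1.626 pp.

-1.63 percentage points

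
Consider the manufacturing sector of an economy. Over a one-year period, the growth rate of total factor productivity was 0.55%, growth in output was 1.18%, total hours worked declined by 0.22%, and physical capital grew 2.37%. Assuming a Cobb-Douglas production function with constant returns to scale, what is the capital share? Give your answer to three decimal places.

α = 0.328

gY = gA + α·gK + (1−α)·gL, so gY − gA − gL = α(gK − gL).
1.18 − 0.55 + 0.22 = α × (2.37 − (-0.22)).
0.85 = 2.59 α, so α = 0.32819.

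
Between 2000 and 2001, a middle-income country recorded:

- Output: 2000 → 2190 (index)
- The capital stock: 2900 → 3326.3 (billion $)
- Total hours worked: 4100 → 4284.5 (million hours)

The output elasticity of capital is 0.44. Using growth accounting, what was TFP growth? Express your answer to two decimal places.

0.51%

Output growth = (2190 − 2000) / 2000 = 9.5%.
The capital stock growth = (3326.3 − 2900) / 2900 = 14.7%.
Total hours worked growth = (4284.5 − 4100) / 4100 = 4.5%.
Labor's share = 1 − 0.44 = 0.56.
The capital stock: 0.44 × 14.7 = 6.468 pp.
Total hours worked: 0.56 × 4.5 = 2.52 pp.
TFP growth = 9.5 − 8.988 = 0.512%.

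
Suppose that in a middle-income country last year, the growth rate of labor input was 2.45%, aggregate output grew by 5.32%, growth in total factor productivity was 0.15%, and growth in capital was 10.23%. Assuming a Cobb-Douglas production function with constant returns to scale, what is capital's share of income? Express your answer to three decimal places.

Capital's share of income is 0.350.

gY = gA + α·gK + (1−α)·gL, so gY − gA − gL = α(gK − gL).
5.32 − 0.15 − 2.45 = α × (10.23 − 2.45).
2.72 = 7.78 α, so α = 0.34961.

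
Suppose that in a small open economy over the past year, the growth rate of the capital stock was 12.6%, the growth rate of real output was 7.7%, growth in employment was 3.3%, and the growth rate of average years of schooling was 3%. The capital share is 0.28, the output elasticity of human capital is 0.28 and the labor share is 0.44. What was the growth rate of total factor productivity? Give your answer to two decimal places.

1.88%

Labor's share = 1 − 0.28 − 0.28 = 0.44.
The capital stock: 0.28 × 12.6 = 3.528 pp.
Average years of schooling: 0.28 × 3 = 0.84 pp.
Employment: 0.44 × 3.3 = 1.452 pp.
TFP growth = 7.7 − 5.82 = 1.88%.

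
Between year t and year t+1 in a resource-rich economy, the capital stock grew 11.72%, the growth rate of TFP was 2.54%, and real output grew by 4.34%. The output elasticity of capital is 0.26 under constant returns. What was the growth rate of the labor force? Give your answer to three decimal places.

Labor's share = 1 − 0.26 = 0.74.
gY = gA + 0.26×11.72 + 0.74×g.
0.74×g = 4.34 − 2.54 − 3.0472 = -1.2472.
g = -1.2472 / 0.74 = -1.68541%.

-1.685%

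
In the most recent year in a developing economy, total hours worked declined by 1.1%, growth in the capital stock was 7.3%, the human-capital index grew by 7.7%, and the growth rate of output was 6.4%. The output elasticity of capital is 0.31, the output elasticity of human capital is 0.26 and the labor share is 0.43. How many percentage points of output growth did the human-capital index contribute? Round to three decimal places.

2.002

Contribution = share × growth = 0.26 × 7.7 = 2.002 pp.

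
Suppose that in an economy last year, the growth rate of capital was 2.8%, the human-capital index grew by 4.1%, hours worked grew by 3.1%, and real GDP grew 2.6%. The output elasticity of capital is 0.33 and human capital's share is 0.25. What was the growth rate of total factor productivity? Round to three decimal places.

Labor's share = 1 − 0.33 − 0.25 = 0.42.
Capital: 0.33 × 2.8 = 0.924 pp.
The human-capital index: 0.25 × 4.1 = 1.025 pp.
Hours worked: 0.42 × 3.1 = 1.302 pp.
TFP growth = 2.6 − 3.251 = -0.651%.

-0.651%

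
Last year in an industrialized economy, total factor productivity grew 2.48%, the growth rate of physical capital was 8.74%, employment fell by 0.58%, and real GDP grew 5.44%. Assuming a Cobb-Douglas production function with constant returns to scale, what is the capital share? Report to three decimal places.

α = 0.380

gY = gA + α·gK + (1−α)·gL, so gY − gA − gL = α(gK − gL).
5.44 − 2.48 + 0.58 = α × (8.74 − (-0.58)).
3.54 = 9.32 α, so α = 0.37983.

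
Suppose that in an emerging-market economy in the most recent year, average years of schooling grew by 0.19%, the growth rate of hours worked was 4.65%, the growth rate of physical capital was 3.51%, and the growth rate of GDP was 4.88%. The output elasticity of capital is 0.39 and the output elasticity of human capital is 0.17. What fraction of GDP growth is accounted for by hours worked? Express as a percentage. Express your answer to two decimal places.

Labor's share = 1 − 0.39 − 0.17 = 0.44.
Hours worked contributed 0.44 × 4.65 = 2.046 pp.
Share of growth = 2.046 / 4.88 × 100 = 41.9262%.

Hours worked accounted for 41.93% of growth.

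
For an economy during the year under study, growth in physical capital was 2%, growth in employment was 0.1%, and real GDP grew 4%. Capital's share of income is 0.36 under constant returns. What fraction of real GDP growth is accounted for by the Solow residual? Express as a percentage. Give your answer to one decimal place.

Labor's share = 1 − 0.36 = 0.64.
Physical capital: 0.36 × 2 = 0.72 pp.
Employment: 0.64 × 0.1 = 0.064 pp.
TFP growth = 4 − 0.784 = 3.216%.
TFP share of growth = 3.216 / 4 × 100 = 80.4%.

The Solow residual accounted for 80.4% of growth.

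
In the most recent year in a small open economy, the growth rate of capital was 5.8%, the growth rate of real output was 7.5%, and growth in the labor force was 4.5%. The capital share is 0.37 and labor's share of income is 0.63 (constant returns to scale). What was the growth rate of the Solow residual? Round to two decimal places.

Labor's share = 1 − 0.37 = 0.63.
Capital: 0.37 × 5.8 = 2.146 pp.
The labor force: 0.63 × 4.5 = 2.835 pp.
TFP growth = 7.5 − 4.981 = 2.519%.

2.52%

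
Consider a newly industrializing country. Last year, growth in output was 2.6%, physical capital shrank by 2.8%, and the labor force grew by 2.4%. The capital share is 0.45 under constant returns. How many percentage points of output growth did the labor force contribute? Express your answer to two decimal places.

Labor's share = 1 − 0.45 = 0.55.
Contribution = share × growth = 0.55 × 2.4 = 1.32 pp.

1.32 percentage points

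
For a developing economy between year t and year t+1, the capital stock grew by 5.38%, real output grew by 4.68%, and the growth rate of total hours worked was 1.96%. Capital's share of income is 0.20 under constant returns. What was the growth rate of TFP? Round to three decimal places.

TFP grew 2.036%.

Labor's share = 1 − 0.2 = 0.8.
The capital stock: 0.2 × 5.38 = 1.076 pp.
Total hours worked: 0.8 × 1.96 = 1.568 pp.
TFP growth = 4.68 − 2.644 = 2.036%.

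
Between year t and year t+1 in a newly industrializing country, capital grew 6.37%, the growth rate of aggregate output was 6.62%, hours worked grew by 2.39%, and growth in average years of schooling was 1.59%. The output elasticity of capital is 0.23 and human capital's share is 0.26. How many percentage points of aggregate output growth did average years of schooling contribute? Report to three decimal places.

Contribution = share × growth = 0.26 × 1.59 = 0.4134 pp.

0.413 percentage points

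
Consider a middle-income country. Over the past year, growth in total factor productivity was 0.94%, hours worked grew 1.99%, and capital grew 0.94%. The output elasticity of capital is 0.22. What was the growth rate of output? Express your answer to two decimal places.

2.70%

Labor's share = 1 − 0.22 = 0.78.
Capital: 0.22 × 0.94 = 0.2068 pp.
Hours worked: 0.78 × 1.99 = 1.5522 pp.
Output growth = 0.94 + 1.759 = 2.699%.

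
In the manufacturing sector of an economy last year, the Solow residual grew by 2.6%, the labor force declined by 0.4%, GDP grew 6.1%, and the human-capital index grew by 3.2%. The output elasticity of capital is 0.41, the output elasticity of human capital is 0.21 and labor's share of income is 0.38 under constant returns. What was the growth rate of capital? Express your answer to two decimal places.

Labor's share = 1 − 0.41 − 0.21 = 0.38.
gY = gA + 0.21×3.2 + 0.38×(-0.4) + 0.41×g.
0.41×g = 6.1 − 2.6 − 0.52 = 2.98.
g = 2.98 / 0.41 = 7.2683%.

Capital growth was 7.27%.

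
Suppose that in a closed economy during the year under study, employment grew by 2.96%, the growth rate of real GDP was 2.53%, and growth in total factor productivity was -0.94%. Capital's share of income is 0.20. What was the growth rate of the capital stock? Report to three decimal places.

Labor's share = 1 − 0.2 = 0.8.
gY = gA + 0.8×2.96 + 0.2×g.
0.2×g = 2.53 + 0.94 − 2.368 = 1.102.
g = 1.102 / 0.2 = 5.51%.

5.510%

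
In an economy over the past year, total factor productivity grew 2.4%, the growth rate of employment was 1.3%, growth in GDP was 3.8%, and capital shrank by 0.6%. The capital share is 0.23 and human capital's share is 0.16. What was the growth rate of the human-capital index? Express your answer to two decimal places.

4.66%

Labor's share = 1 − 0.23 − 0.16 = 0.61.
gY = gA + 0.23×(-0.6) + 0.61×1.3 + 0.16×g.
0.16×g = 3.8 − 2.4 − 0.655 = 0.745.
g = 0.745 / 0.16 = 4.6563%.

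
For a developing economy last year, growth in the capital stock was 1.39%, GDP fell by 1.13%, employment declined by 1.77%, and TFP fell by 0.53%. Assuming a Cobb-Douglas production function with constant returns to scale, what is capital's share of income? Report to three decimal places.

0.370

gY = gA + α·gK + (1−α)·gL, so gY − gA − gL = α(gK − gL).
-1.13 + 0.53 + 1.77 = α × (1.39 − (-1.77)).
1.17 = 3.16 α, so α = 0.37025.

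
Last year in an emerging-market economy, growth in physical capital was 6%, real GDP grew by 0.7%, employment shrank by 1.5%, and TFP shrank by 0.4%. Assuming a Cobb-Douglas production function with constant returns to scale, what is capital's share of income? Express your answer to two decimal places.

gY = gA + α·gK + (1−α)·gL, so gY − gA − gL = α(gK − gL).
0.7 + 0.4 + 1.5 = α × (6 − (-1.5)).
2.6 = 7.5 α, so α = 0.3467.

α = 0.35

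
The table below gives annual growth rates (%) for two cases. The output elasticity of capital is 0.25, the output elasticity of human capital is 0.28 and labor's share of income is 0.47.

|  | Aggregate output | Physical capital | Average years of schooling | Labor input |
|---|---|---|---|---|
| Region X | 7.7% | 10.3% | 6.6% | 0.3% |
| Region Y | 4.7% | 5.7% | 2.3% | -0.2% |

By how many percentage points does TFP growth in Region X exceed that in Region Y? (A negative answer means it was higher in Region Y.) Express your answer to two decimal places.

0.41 percentage points

Labor's share = 1 − 0.25 − 0.28 = 0.47.
Region X: TFP = 7.7 − 2.575 − 1.848 − 0.141 = 3.136%.
Region Y: TFP = 4.7 − 1.425 − 0.644 + 0.094 = 2.725%.
Difference = 3.136 − (2.725) = 0.411 pp.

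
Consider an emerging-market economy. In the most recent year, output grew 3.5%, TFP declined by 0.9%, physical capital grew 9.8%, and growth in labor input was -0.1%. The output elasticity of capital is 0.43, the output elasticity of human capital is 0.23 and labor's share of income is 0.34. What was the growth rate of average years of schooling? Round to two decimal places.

Labor's share = 1 − 0.43 − 0.23 = 0.34.
gY = gA + 0.43×9.8 + 0.34×(-0.1) + 0.23×g.
0.23×g = 3.5 + 0.9 − 4.18 = 0.22.
g = 0.22 / 0.23 = 0.9565%.

Average years of schooling growth was 0.96%.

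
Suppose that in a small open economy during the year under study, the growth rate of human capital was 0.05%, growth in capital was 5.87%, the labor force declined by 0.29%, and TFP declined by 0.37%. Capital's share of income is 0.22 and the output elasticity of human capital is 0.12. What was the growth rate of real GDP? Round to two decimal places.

Labor's share = 1 − 0.22 − 0.12 = 0.66.
Capital: 0.22 × 5.87 = 1.2914 pp.
Human capital: 0.12 × 0.05 = 0.006 pp.
The labor force: 0.66 × (-0.29) = -0.1914 pp.
Output growth = -0.37 + 1.106 = 0.736%.

Real GDP growth was 0.74%.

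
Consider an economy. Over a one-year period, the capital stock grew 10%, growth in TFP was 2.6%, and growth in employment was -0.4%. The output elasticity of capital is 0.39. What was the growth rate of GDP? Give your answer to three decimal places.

6.256%

Labor's share = 1 − 0.39 = 0.61.
The capital stock: 0.39 × 10 = 3.9 pp.
Employment: 0.61 × (-0.4) = -0.244 pp.
Output growth = 2.6 + 3.656 = 6.256%.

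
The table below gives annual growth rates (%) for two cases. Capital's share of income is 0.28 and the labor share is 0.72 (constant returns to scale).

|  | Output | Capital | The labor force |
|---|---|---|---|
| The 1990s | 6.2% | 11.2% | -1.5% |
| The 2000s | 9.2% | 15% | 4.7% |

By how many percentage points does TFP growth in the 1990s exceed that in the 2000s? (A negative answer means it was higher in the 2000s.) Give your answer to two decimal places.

Labor's share = 1 − 0.28 = 0.72.
The 1990s: TFP = 6.2 − 3.136 + 1.08 = 4.144%.
The 2000s: TFP = 9.2 − 4.2 − 3.384 = 1.616%.
Difference = 4.144 − (1.616) = 2.528 pp.

2.53 percentage points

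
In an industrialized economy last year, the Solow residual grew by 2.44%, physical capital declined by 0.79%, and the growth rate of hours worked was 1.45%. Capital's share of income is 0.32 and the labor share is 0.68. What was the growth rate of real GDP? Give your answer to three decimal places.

Labor's share = 1 − 0.32 = 0.68.
Physical capital: 0.32 × (-0.79) = -0.2528 pp.
Hours worked: 0.68 × 1.45 = 0.986 pp.
Output growth = 2.44 + 0.7332 = 3.1732%.

3.173%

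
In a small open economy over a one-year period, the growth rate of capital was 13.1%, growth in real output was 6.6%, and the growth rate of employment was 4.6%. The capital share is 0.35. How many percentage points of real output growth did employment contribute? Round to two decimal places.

Labor's share = 1 − 0.35 = 0.65.
Contribution = share × growth = 0.65 × 4.6 = 2.99 pp.

2.99 percentage points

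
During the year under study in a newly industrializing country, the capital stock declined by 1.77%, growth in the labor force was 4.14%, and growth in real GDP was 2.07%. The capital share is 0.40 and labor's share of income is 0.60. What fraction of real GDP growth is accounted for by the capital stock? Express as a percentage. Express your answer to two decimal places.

-34.20%

The capital stock contributed 0.4 × (-1.77) = -0.708 pp.
Share of growth = -0.708 / 2.07 × 100 = -34.2029%.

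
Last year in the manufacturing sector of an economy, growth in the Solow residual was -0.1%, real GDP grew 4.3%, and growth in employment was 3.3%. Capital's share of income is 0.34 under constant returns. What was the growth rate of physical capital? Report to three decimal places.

Labor's share = 1 − 0.34 = 0.66.
gY = gA + 0.66×3.3 + 0.34×g.
0.34×g = 4.3 + 0.1 − 2.178 = 2.222.
g = 2.222 / 0.34 = 6.53529%.

6.535%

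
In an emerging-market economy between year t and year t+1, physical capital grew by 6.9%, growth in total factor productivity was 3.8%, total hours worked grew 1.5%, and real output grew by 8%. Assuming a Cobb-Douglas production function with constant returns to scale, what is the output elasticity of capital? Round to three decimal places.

α = 0.500

gY = gA + α·gK + (1−α)·gL, so gY − gA − gL = α(gK − gL).
8 − 3.8 − 1.5 = α × (6.9 − 1.5).
2.7 = 5.4 α, so α = 0.5.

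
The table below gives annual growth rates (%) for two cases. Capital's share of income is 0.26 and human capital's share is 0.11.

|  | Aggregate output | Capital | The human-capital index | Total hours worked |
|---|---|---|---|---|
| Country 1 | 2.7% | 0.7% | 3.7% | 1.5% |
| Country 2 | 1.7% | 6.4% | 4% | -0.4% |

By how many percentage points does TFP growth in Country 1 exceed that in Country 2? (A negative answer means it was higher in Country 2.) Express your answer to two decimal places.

1.32 percentage points

Labor's share = 1 − 0.26 − 0.11 = 0.63.
Country 1: TFP = 2.7 − 0.182 − 0.407 − 0.945 = 1.166%.
Country 2: TFP = 1.7 − 1.664 − 0.44 + 0.252 = -0.152%.
Difference = 1.166 − (-0.152) = 1.318 pp.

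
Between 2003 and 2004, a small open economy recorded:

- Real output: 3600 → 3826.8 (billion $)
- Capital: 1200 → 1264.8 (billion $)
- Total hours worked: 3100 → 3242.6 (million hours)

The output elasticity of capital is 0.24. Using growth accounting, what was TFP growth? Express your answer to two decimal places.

Real output growth = (3826.8 − 3600) / 3600 = 6.3%.
Capital growth = (1264.8 − 1200) / 1200 = 5.4%.
Total hours worked growth = (3242.6 − 3100) / 3100 = 4.6%.
Labor's share = 1 − 0.24 = 0.76.
Capital: 0.24 × 5.4 = 1.296 pp.
Total hours worked: 0.76 × 4.6 = 3.496 pp.
TFP growth = 6.3 − 4.792 = 1.508%.

1.51%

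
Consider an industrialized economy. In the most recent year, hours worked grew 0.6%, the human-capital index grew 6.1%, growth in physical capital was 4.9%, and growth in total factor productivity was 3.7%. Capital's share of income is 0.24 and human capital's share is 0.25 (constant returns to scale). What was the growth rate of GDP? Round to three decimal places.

6.707%

Labor's share = 1 − 0.24 − 0.25 = 0.51.
Physical capital: 0.24 × 4.9 = 1.176 pp.
The human-capital index: 0.25 × 6.1 = 1.525 pp.
Hours worked: 0.51 × 0.6 = 0.306 pp.
Output growth = 3.7 + 3.007 = 6.707%.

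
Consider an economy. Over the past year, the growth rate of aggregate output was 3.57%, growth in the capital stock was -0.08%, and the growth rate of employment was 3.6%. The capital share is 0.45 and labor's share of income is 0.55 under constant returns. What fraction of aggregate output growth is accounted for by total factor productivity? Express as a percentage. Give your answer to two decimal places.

45.55%

Labor's share = 1 − 0.45 = 0.55.
The capital stock: 0.45 × (-0.08) = -0.036 pp.
Employment: 0.55 × 3.6 = 1.98 pp.
TFP growth = 3.57 − 1.944 = 1.626%.
TFP share of growth = 1.626 / 3.57 × 100 = 45.5462%.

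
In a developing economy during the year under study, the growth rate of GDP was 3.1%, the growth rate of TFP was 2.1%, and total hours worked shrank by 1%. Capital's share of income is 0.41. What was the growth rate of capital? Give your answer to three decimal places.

Labor's share = 1 − 0.41 = 0.59.
gY = gA + 0.59×(-1) + 0.41×g.
0.41×g = 3.1 − 2.1 + 0.59 = 1.59.
g = 1.59 / 0.41 = 3.87805%.

3.878%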